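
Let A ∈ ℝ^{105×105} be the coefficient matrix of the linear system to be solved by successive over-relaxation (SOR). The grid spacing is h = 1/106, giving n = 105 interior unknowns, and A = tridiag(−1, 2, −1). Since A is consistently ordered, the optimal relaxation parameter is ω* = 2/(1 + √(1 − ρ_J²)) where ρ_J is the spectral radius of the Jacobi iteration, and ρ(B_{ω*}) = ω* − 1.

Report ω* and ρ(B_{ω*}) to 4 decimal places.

With n=105, ρ(Jacobi) = cos(π/106) = 0.9996.
√(1 − cos²(π/106)) = sin(π/106) ≈ 0.02963.
ω* = 2/(1+0.02963) = 1.9424
ρ(B_{ω*}) = ω*−1 = 0.9424

ω* = 1.9424, ρ_SOR = 0.9424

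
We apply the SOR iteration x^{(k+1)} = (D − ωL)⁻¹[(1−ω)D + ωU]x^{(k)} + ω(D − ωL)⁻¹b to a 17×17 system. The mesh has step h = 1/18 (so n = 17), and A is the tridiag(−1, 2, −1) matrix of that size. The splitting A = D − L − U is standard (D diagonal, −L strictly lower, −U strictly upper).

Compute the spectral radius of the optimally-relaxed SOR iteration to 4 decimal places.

ρ_SOR = 0.7041

[ρ_J] n=17: ρ(B_J) = cos(π/(n+1)) = cos(π/18) = 0.9848.
root = sin(π/18) = 0.17365  (since 1−cos² = sin²).
ω* = 2/(1 + 0.17365) = 2/1.17365 = 1.7041.
Hence ρ(B_{ω*}) = 1.7041 − 1 = 0.7041.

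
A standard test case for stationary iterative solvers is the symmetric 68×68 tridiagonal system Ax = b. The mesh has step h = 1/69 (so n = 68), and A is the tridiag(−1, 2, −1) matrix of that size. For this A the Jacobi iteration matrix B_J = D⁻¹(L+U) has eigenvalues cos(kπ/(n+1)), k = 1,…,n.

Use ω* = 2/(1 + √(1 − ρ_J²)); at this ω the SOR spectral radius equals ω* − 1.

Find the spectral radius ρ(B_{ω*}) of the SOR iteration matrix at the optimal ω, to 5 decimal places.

ρ_SOR = 0.91293

ρ_J = max_k |cos(kπ/69)| = cos(π/69) = 0.99896
root = sin(π/69) = 0.045515  (since 1−cos² = sin²).
ω* = 2 / (1 + 0.045515) = 2 / 1.045515 ≈ 1.91293.
ρ(B_{ω*}) = ω*−1 = 0.91293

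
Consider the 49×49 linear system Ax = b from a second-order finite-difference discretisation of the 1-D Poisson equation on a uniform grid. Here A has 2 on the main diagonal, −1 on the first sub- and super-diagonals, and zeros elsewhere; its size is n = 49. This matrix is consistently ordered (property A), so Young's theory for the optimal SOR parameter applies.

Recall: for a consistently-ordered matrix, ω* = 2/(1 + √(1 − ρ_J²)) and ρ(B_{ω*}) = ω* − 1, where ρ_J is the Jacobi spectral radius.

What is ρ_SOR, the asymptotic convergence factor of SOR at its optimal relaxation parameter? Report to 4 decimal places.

With n=49, ρ(Jacobi) = cos(π/50) = 0.9980.
root = sin(π/50) = 0.06279  (since 1−cos² = sin²).
ω* = 2/(1 + 0.06279) = 2/1.06279 = 1.8818.
and ρ(B_{ω*}) = 1.8818 − 1 = 0.8818.

ρ_SOR = 0.8818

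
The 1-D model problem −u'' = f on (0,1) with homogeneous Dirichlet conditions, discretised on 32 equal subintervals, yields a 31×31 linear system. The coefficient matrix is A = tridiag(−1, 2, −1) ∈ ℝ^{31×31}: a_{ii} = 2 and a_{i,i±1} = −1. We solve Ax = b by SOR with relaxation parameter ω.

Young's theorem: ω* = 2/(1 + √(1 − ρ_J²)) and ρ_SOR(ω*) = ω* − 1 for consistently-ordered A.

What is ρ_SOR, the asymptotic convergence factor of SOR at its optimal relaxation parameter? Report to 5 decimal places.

[ρ_J] n=31: ρ(B_J) = cos(π/(n+1)) = cos(π/32) = 0.99518.
1 − cos²(π/32) = sin²(π/32) ⇒ √(1−ρ_J²) = sin(π/32) = 0.098017.
[ω*] 2 ÷ (1 + 0.098017) = 2 ÷ 1.098017 = 1.82147.
ρ_SOR = ω* − 1 ≈ 0.82147.

ρ_SOR = 0.82147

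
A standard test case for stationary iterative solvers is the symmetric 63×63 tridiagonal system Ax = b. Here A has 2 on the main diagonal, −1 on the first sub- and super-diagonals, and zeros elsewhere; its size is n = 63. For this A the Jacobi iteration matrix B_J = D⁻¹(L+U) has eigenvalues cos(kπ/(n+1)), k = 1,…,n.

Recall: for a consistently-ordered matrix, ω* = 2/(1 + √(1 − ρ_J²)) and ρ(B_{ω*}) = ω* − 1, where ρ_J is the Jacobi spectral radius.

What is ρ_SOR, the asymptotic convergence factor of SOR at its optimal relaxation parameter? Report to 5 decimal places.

ρ_SOR = 0.90645

ρ_J = max_k |cos(kπ/64)| = cos(π/64) = 0.99880
√(1 − cos²(π/64)) = sin(π/64) ≈ 0.049068.
So ω* = 2/1.049068 = 1.90645 (Young).
ρ_SOR = ω* − 1 = 1.90645 − 1 = 0.90645.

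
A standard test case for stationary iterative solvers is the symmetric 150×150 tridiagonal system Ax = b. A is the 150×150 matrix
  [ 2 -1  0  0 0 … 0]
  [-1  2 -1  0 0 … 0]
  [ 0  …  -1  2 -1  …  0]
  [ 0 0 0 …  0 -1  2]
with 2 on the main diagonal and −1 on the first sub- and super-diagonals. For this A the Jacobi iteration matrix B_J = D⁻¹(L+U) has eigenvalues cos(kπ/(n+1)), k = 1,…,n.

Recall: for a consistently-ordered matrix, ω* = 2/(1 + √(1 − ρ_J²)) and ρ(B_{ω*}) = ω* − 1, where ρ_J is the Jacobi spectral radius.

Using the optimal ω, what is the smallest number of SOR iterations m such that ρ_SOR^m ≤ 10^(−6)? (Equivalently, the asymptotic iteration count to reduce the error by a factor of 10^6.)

n=150: λ(B_J) = 1 − λ(A)/2 = cos(kπ/151); k=1 gives ρ_J = 0.9997836.
√(1 − cos²(π/151)) = sin(π/151) ≈ 0.0208037.
Young: ω* = 2/(1+√(1−ρ_J²)) = 2/(1+0.0208037) = 2/1.0208037 = 1.9592405.
ρ_SOR = ω* − 1 = 1.9592405 − 1 = 0.9592405.
For 6 digits: m = 6·ln10 / (−ln 0.9592405) = 13.8155/0.0416135 = 331.996; round up → m = 332.

m = 332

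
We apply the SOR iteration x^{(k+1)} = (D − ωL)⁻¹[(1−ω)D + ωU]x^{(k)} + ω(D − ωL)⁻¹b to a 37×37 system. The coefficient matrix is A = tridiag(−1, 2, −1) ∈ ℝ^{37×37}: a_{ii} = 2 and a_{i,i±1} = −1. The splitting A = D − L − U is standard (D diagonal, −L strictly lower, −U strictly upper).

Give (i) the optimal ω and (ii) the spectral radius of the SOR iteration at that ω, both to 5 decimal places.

spectrum of D⁻¹(L+U) = {cos(kπ/38) : 1≤k≤37}; ρ_J = cos(π/38) = 0.99658.
1 − cos²(π/38) = sin²(π/38) ⇒ √(1−ρ_J²) = sin(π/38) = 0.082579.
[ω*] 2 ÷ (1 + 0.082579) = 2 ÷ 1.082579 = 1.84744.
ρ_SOR = ω* − 1 ≈ 0.84744.

ω* = 1.84744, ρ_SOR = 0.84744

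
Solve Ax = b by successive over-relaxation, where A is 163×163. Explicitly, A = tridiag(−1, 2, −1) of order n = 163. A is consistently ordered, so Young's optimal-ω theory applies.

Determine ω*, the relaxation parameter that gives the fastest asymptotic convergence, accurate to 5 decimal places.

ω* = 1.96241

[ρ_J] n=163: ρ(B_J) = cos(π/(n+1)) = cos(π/164) = 0.99982.
root = sin(π/164) = 0.019155  (since 1−cos² = sin²).
ω* = 2/(1+0.019155) = 1.96241
ρ_SOR = ω* − 1 = 1.96241 − 1 = 0.96241.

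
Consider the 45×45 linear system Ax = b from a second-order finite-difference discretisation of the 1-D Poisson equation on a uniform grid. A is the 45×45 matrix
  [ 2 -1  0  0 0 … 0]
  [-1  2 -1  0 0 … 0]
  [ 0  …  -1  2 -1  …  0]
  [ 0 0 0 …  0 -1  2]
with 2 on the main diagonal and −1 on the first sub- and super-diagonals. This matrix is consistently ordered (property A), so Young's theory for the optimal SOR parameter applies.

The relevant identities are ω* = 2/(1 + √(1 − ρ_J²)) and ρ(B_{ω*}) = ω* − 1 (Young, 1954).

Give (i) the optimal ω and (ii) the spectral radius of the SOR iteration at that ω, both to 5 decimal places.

ρ_J = max_k |cos(kπ/46)| = cos(π/46) = 0.99767
√(1 − cos²(π/46)) = sin(π/46) ≈ 0.068242.
ω* = 2 / (1 + 0.068242) = 2 / 1.068242 ≈ 1.87223.
and ρ(B_{ω*}) = 1.87223 − 1 = 0.87223.

ω* = 1.87223, ρ_SOR = 0.87223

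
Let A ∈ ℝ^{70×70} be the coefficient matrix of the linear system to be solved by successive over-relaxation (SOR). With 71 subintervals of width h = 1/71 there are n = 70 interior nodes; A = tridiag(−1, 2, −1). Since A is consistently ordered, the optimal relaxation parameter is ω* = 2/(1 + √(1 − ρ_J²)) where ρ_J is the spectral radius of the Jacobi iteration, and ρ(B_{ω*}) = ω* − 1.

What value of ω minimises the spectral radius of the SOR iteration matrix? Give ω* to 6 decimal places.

ω* = 1.915281

B_J for the 70×70 system has eigenvalues cos(kπ/71); ρ_J = cos(π/71) = 0.999021.
√(1−ρ_J²) = |sin(π/71)| = 0.0442333
So ω* = 2/1.0442333 = 1.915281 (Young).
[ρ_SOR] ω* − 1 = 0.915281.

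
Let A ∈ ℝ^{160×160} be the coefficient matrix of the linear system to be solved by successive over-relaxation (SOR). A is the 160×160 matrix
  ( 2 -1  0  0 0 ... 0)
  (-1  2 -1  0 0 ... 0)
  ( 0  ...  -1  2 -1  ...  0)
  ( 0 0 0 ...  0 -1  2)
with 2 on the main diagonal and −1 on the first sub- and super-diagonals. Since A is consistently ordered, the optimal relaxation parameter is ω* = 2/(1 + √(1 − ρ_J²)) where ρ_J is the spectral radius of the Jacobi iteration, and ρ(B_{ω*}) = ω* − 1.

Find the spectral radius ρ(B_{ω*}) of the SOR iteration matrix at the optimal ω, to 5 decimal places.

[ρ_J] n=160: ρ(B_J) = cos(π/(n+1)) = cos(π/161) = 0.99981.
root = sin(π/161) = 0.019512  (since 1−cos² = sin²).
ω* = 2/(1+0.019512) = 1.96172
ρ_SOR = ω* − 1 = 1.96172 − 1 = 0.96172.

ρ_SOR = 0.96172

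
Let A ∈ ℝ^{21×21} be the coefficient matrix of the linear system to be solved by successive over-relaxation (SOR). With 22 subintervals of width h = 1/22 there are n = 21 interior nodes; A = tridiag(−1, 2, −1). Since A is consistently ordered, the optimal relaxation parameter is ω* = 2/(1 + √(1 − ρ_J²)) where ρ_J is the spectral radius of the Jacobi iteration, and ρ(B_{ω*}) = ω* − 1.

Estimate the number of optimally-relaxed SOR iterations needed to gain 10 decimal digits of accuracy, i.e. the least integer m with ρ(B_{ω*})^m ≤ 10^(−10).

spectrum of D⁻¹(L+U) = {cos(kπ/22) : 1≤k≤21}; ρ_J = cos(π/22) = 0.9898214.
1 − cos²(π/22) = sin²(π/22) ⇒ √(1−ρ_J²) = sin(π/22) = 0.1423148.
ω* = 2/(1 + 0.1423148) = 2/1.1423148 = 1.7508309.
and ρ(B_{ω*}) = 1.7508309 − 1 = 0.7508309.
10·ln10 = 23.0259; −ln(0.7508309) = 0.286575; m = ⌈23.0259/0.286575⌉ = ⌈80.349⌉ = 81.

m = 81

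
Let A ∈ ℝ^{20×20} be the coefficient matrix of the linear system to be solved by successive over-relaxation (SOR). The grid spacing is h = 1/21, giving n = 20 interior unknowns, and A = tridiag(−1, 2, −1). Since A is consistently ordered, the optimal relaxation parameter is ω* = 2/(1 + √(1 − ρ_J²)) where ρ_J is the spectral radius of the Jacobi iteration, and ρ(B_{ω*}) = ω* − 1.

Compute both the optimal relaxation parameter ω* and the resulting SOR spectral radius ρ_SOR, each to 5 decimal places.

ω* = 1.74058, ρ_SOR = 0.74058

[ρ_J] n=20: ρ(B_J) = cos(π/(n+1)) = cos(π/21) = 0.98883.
root = sin(π/21) = 0.149042  (since 1−cos² = sin²).
ω* = 2/(1 + 0.149042) = 2/1.149042 = 1.74058.
ρ(B_{ω*}) = ω*−1 = 0.74058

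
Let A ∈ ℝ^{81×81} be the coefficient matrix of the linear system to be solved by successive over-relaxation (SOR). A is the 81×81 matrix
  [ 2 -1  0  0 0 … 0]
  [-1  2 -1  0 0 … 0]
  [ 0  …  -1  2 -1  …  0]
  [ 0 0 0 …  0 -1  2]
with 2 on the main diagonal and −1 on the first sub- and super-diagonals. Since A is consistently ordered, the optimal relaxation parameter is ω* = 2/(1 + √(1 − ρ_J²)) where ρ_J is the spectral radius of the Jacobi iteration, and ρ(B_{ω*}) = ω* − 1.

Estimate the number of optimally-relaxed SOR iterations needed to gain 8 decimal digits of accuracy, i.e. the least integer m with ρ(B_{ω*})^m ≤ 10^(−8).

m = 241

½·tridiag(1,0,1) at n=81: λ_k = cos(kπ/82); max |λ| at k=1 ⇒ ρ_J = cos(π/82) ≈ 0.9992662.
root = sin(π/82) = 0.0383027  (since 1−cos² = sin²).
[ω*] 2 ÷ (1 + 0.0383027) = 2 ÷ 1.0383027 = 1.9262206.
and ρ(B_{ω*}) = 1.9262206 − 1 = 0.9262206.
m ≥ 8·ln10 / (−ln 0.9262206) = 240.345; smallest integer m = 241.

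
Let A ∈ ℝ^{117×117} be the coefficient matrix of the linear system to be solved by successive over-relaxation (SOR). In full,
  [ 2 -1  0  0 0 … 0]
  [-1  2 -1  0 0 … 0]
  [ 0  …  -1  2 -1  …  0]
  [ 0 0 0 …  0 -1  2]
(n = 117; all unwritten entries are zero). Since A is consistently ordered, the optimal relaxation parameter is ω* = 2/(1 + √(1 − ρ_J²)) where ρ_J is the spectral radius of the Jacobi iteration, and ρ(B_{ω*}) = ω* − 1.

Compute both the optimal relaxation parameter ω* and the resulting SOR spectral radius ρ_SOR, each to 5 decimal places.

ω* = 1.94814, ρ_SOR = 0.94814

B_J for the 117×117 system has eigenvalues cos(kπ/118); ρ_J = cos(π/118) = 0.99965.
√(1−ρ_J²) simplifies to sin(π/118) = 0.026621.
ω* = 2 / (1 + 0.026621) = 2 / 1.026621 ≈ 1.94814.
[ρ_SOR] ω* − 1 = 0.94814.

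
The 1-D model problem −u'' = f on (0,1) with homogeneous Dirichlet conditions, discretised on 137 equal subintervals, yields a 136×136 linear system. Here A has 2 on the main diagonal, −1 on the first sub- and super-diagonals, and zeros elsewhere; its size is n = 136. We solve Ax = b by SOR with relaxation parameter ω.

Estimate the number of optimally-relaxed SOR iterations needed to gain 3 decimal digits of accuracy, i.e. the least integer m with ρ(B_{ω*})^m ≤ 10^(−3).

[ρ_J] n=136: ρ(B_J) = cos(π/(n+1)) = cos(π/137) = 0.9997371.
√(1−ρ_J²) = |sin(π/137)| = 0.0229293
Young: ω* = 2/(1+√(1−ρ_J²)) = 2/(1+0.0229293) = 2/1.0229293 = 1.9551693.
At ω = 1.9551693 every |λ(B_ω)| = ω−1, so ρ_SOR = 0.9551693.
For 3 digits: m = 3·ln10 / (−ln 0.9551693) = 6.90776/0.0458667 = 150.605; round up → m = 151.

m = 151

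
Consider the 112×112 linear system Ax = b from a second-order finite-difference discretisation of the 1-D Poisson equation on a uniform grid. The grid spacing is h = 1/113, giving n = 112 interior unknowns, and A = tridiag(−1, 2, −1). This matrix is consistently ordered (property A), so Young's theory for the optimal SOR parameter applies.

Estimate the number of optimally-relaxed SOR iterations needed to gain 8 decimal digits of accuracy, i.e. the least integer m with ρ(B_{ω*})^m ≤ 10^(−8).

m = 332

½·tridiag(1,0,1) at n=112: λ_k = cos(kπ/113); max |λ| at k=1 ⇒ ρ_J = cos(π/113) ≈ 0.9996136.
√(1−ρ_J²) = |sin(π/113)| = 0.0277981
So ω* = 2/1.0277981 = 1.9459075 (Young).
ρ_SOR = ω* − 1 ≈ 0.9459075.
(0.9459075)^m ≤ 10^{−8}  ⇒  m·ln(0.9459075) ≤ −8·ln10  ⇒  m ≥ 331.245  ⇒  m = 332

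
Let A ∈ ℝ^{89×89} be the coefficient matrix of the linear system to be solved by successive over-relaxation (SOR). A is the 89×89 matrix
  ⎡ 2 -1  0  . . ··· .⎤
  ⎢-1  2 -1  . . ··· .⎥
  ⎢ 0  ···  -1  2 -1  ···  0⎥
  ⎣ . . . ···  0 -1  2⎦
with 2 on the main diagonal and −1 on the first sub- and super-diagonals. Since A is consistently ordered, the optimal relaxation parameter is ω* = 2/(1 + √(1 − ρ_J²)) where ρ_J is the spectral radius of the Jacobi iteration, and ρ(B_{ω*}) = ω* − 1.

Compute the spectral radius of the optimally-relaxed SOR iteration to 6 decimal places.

ρ_SOR = 0.932555

n=89: λ(B_J) = 1 − λ(A)/2 = cos(kπ/90); k=1 gives ρ_J = 0.999391.
root = sin(π/90) = 0.0348995  (since 1−cos² = sin²).
[ω*] 2 ÷ (1 + 0.0348995) = 2 ÷ 1.0348995 = 1.932555.
and ρ(B_{ω*}) = 1.932555 − 1 = 0.932555.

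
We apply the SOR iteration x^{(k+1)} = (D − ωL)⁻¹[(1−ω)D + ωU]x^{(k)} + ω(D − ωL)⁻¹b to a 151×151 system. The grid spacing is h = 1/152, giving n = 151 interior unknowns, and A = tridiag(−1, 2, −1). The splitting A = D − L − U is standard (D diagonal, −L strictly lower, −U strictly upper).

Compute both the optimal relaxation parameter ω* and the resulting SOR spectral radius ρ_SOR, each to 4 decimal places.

ω* = 1.9595, ρ_SOR = 0.9595

[ρ_J] n=151: ρ(B_J) = cos(π/(n+1)) = cos(π/152) = 0.9998.
√(1−ρ_J²) simplifies to sin(π/152) = 0.02067.
[ω*] 2 ÷ (1 + 0.02067) = 2 ÷ 1.02067 = 1.9595.
Hence ρ(B_{ω*}) = 1.9595 − 1 = 0.9595.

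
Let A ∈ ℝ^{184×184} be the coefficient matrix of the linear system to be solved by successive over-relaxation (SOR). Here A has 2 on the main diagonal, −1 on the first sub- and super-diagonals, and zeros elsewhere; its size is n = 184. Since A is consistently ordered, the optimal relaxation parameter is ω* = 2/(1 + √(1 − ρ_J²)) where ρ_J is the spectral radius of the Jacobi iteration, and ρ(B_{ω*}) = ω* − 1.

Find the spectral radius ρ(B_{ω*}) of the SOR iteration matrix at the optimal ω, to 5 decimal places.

ρ_SOR = 0.96661

With n=184, ρ(Jacobi) = cos(π/185) = 0.99986.
1 − cos²(π/185) = sin²(π/185) ⇒ √(1−ρ_J²) = sin(π/185) = 0.016981.
[ω*] 2 ÷ (1 + 0.016981) = 2 ÷ 1.016981 = 1.96661.
Hence ρ(B_{ω*}) = 1.96661 − 1 = 0.96661.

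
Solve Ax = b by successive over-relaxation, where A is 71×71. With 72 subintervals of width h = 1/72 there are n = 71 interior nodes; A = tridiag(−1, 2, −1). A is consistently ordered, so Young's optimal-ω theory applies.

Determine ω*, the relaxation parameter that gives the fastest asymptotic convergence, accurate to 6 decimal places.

ω* = 1.916407

n=71: λ(B_J) = 1 − λ(A)/2 = cos(kπ/72); k=1 gives ρ_J = 0.999048.
√(1−ρ_J²) = |sin(π/72)| = 0.0436194
So ω* = 2/1.0436194 = 1.916407 (Young).
[ρ_SOR] ω* − 1 = 0.916407.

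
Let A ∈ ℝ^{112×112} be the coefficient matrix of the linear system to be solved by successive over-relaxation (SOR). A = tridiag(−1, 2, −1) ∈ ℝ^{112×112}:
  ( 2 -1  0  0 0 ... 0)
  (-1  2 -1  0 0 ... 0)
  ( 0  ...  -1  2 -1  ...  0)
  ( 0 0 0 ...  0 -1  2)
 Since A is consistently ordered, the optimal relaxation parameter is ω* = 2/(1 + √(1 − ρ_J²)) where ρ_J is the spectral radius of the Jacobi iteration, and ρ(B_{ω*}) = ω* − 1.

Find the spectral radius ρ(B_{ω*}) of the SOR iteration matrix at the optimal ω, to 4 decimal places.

ρ_SOR = 0.9459

B_J for the 112×112 system has eigenvalues cos(kπ/113); ρ_J = cos(π/113) = 0.9996.
√(1−ρ_J²) simplifies to sin(π/113) = 0.02780.
[ω*] 2 ÷ (1 + 0.02780) = 2 ÷ 1.02780 = 1.9459.
ρ(B_{ω*}) = ω*−1 = 0.9459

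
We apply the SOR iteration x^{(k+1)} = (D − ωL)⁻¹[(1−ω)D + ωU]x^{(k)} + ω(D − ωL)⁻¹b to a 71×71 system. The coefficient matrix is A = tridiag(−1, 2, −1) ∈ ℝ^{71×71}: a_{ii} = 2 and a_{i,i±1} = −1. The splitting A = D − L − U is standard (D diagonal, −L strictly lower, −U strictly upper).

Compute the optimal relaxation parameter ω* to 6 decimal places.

ω* = 1.916407

½·tridiag(1,0,1) at n=71: λ_k = cos(kπ/72); max |λ| at k=1 ⇒ ρ_J = cos(π/72) ≈ 0.999048.
root = sin(π/72) = 0.0436194  (since 1−cos² = sin²).
[ω*] 2 ÷ (1 + 0.0436194) = 2 ÷ 1.0436194 = 1.916407.
[ρ_SOR] ω* − 1 = 0.916407.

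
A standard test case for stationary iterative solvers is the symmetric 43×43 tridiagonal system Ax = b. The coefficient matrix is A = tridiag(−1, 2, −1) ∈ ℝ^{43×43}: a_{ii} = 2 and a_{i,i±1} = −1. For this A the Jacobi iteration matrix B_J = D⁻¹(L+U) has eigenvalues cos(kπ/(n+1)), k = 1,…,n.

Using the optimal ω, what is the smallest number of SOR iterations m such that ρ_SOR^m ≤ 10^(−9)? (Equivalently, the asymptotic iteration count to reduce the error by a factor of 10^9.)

½·tridiag(1,0,1) at n=43: λ_k = cos(kπ/44); max |λ| at k=1 ⇒ ρ_J = cos(π/44) ≈ 0.9974521.
√(1 − cos²(π/44)) = sin(π/44) ≈ 0.0713392.
ω* = 2/(1+0.0713392) = 1.8668224
ρ_SOR = ω* − 1 = 1.8668224 − 1 = 0.8668224.
m ≥ 9·ln10 / (−ln 0.8668224) = 144.998; smallest integer m = 145.

m = 145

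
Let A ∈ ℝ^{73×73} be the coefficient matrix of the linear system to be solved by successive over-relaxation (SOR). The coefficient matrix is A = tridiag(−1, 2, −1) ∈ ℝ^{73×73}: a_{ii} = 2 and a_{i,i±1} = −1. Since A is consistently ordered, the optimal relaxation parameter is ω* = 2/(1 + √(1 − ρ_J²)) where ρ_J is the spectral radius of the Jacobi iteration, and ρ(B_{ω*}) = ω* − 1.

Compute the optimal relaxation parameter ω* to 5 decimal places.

ω* = 1.91857

n=73: λ(B_J) = 1 − λ(A)/2 = cos(kπ/74); k=1 gives ρ_J = 0.99910.
1 − cos²(π/74) = sin²(π/74) ⇒ √(1−ρ_J²) = sin(π/74) = 0.042441.
So ω* = 2/1.042441 = 1.91857 (Young).
[ρ_SOR] ω* − 1 = 0.91857.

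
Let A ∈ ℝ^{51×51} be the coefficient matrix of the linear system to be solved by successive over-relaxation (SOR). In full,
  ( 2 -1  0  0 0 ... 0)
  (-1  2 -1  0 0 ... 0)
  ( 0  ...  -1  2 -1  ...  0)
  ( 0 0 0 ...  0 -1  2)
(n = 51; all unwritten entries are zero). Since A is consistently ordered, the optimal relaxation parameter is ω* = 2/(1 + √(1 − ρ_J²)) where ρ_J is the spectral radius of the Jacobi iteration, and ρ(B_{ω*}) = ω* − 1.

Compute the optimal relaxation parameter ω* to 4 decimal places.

With n=51, ρ(Jacobi) = cos(π/52) = 0.9982.
root = sin(π/52) = 0.06038  (since 1−cos² = sin²).
So ω* = 2/1.06038 = 1.8861 (Young).
ρ(B_{ω*}) = ω*−1 = 0.8861

ω* = 1.8861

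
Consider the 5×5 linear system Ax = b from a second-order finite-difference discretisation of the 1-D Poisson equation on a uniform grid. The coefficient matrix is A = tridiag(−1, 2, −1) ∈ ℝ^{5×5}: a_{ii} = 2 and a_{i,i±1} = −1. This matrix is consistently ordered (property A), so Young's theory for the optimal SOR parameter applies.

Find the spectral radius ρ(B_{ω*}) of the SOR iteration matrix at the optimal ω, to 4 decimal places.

ρ_SOR = 0.3333

spectrum of D⁻¹(L+U) = {cos(kπ/6) : 1≤k≤5}; ρ_J = cos(π/6) = 0.8660.
1 − cos²(π/6) = sin²(π/6) ⇒ √(1−ρ_J²) = sin(π/6) = 0.50000.
Then 2/(1+√(1−ρ_J²)) = 2/(1+0.50000); ω* = 2/1.50000 = 1.3333.
ρ_SOR = ω* − 1 = 1.3333 − 1 = 0.3333.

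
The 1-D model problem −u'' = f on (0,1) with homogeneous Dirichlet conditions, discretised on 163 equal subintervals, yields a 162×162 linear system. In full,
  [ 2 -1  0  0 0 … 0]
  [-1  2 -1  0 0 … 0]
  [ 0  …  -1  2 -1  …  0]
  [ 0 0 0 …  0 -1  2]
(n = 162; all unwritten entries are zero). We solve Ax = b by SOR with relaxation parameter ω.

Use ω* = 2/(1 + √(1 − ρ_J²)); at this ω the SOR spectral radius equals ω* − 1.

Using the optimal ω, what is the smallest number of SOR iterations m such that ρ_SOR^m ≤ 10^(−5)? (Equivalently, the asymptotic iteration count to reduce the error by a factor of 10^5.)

[ρ_J] n=162: ρ(B_J) = cos(π/(n+1)) = cos(π/163) = 0.9998143.
√(1−ρ_J²) = |sin(π/163)| = 0.0192724
Then 2/(1+√(1−ρ_J²)) = 2/(1+0.0192724); ω* = 2/1.0192724 = 1.9621840.
[ρ_SOR] ω* − 1 = 0.9621840.
5·ln10 = 11.5129; −ln(0.9621840) = 0.0385496; m = ⌈11.5129/0.0385496⌉ = ⌈298.652⌉ = 299.

m = 299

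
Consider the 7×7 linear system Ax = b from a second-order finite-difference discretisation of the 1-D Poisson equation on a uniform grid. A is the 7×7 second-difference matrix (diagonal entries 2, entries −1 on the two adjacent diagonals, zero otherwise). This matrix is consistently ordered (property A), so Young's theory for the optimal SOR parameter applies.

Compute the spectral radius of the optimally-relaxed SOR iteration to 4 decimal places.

ρ_J = max_k |cos(kπ/8)| = cos(π/8) = 0.9239
√(1−ρ_J²) simplifies to sin(π/8) = 0.38268.
[ω*] 2 ÷ (1 + 0.38268) = 2 ÷ 1.38268 = 1.4465.
ρ_SOR = ω* − 1 = 1.4465 − 1 = 0.4465.

ρ_SOR = 0.4465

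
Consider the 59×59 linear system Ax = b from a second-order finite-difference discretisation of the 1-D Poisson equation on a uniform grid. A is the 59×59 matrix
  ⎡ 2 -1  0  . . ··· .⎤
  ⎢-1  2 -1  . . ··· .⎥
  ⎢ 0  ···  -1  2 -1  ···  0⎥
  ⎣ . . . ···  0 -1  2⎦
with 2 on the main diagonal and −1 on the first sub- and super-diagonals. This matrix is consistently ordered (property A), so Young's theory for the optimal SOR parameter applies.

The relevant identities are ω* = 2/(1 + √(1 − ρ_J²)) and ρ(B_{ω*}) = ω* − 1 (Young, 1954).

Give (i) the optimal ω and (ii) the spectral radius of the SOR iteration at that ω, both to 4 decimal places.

½·tridiag(1,0,1) at n=59: λ_k = cos(kπ/60); max |λ| at k=1 ⇒ ρ_J = cos(π/60) ≈ 0.9986.
√(1 − cos²(π/60)) = sin(π/60) ≈ 0.05234.
Young: ω* = 2/(1+√(1−ρ_J²)) = 2/(1+0.05234) = 2/1.05234 = 1.9005.
Hence ρ(B_{ω*}) = 1.9005 − 1 = 0.9005.

ω* = 1.9005, ρ_SOR = 0.9005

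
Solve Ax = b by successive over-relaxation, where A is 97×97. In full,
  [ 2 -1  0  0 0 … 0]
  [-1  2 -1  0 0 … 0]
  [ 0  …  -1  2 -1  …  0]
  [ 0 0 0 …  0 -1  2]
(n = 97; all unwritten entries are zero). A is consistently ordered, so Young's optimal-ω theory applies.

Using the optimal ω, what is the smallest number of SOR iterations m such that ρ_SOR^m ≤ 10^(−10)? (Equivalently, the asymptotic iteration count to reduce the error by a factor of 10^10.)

m = 360

½·tridiag(1,0,1) at n=97: λ_k = cos(kπ/98); max |λ| at k=1 ⇒ ρ_J = cos(π/98) ≈ 0.9994862.
√(1 − cos²(π/98)) = sin(π/98) ≈ 0.0320516.
ω* = 2 / (1 + 0.0320516) = 2 / 1.0320516 ≈ 1.9378876.
At ω = 1.9378876 every |λ(B_ω)| = ω−1, so ρ_SOR = 0.9378876.
Need (0.9378876)^m ≤ 10^(−10): m ≥ 10·ln10/|ln 0.9378876| = 23.0259/0.0641252 = 359.077 ⇒ m = 360.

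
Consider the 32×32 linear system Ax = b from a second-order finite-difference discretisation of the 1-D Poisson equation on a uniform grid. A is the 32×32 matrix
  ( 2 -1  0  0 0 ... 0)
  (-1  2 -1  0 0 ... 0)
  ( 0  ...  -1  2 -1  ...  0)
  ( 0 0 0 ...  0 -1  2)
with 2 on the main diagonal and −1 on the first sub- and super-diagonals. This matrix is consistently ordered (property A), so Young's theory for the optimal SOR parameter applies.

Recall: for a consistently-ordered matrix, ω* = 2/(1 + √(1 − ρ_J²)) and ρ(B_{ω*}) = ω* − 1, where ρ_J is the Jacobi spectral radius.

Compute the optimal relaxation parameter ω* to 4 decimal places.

n=32: λ(B_J) = 1 − λ(A)/2 = cos(kπ/33); k=1 gives ρ_J = 0.9955.
1 − cos²(π/33) = sin²(π/33) ⇒ √(1−ρ_J²) = sin(π/33) = 0.09506.
So ω* = 2/1.09506 = 1.8264 (Young).
Hence ρ(B_{ω*}) = 1.8264 − 1 = 0.8264.

ω* = 1.8264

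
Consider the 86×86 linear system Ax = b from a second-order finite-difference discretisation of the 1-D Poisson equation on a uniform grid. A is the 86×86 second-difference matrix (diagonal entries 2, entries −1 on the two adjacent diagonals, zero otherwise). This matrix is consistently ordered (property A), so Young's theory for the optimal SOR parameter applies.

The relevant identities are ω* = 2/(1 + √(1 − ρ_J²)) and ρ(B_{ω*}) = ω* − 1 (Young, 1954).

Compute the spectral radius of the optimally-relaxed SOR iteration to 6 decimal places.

With n=86, ρ(Jacobi) = cos(π/87) = 0.999348.
√(1−ρ_J²) = |sin(π/87)| = 0.0361024
Then 2/(1+√(1−ρ_J²)) = 2/(1+0.0361024); ω* = 2/1.0361024 = 1.930311.
ρ_SOR = ω* − 1 ≈ 0.930311.

ρ_SOR = 0.930311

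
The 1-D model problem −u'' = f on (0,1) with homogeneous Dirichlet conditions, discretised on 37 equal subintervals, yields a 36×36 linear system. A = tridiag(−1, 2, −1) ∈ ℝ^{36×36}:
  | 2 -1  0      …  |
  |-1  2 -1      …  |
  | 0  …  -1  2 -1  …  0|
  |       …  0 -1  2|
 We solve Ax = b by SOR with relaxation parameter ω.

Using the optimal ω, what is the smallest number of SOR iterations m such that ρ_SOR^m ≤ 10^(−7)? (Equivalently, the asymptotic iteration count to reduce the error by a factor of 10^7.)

B_J for the 36×36 system has eigenvalues cos(kπ/37); ρ_J = cos(π/37) = 0.9963975.
√(1−ρ_J²) = |sin(π/37)| = 0.0848059
ω* = 2/(1+0.0848059) = 1.8436478
At ω = 1.8436478 every |λ(B_ω)| = ω−1, so ρ_SOR = 0.8436478.
(0.8436478)^m ≤ 10^{−7}  ⇒  m·ln(0.8436478) ≤ −7·ln10  ⇒  m ≥ 94.801  ⇒  m = 95

m = 95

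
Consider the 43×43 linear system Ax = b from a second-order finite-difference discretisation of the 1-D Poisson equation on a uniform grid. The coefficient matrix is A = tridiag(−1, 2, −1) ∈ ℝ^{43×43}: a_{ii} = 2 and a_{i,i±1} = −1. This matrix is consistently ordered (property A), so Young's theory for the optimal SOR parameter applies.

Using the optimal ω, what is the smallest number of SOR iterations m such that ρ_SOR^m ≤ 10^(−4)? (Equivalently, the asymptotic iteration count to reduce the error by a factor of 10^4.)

[ρ_J] n=43: ρ(B_J) = cos(π/(n+1)) = cos(π/44) = 0.9974521.
√(1−ρ_J²) = |sin(π/44)| = 0.0713392
Then 2/(1+√(1−ρ_J²)) = 2/(1+0.0713392); ω* = 2/1.0713392 = 1.8668224.
Hence ρ(B_{ω*}) = 1.8668224 − 1 = 0.8668224.
4·ln10 = 9.21034; −ln(0.8668224) = 0.142921; m = ⌈9.21034/0.142921⌉ = ⌈64.444⌉ = 65.

m = 65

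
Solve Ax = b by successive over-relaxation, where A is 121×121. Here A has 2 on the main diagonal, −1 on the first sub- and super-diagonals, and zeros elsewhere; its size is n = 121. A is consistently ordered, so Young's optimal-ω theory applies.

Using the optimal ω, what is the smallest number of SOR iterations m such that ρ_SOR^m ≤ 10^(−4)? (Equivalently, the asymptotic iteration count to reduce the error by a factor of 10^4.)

m = 179

With n=121, ρ(Jacobi) = cos(π/122) = 0.9996685.
√(1−ρ_J²) = |sin(π/122)| = 0.0257479
ω* = 2 / (1 + 0.0257479) = 2 / 1.0257479 ≈ 1.9497968.
[ρ_SOR] ω* − 1 = 0.9497968.
(0.9497968)^m ≤ 10^{−4}  ⇒  m·ln(0.9497968) ≤ −4·ln10  ⇒  m ≥ 178.817  ⇒  m = 179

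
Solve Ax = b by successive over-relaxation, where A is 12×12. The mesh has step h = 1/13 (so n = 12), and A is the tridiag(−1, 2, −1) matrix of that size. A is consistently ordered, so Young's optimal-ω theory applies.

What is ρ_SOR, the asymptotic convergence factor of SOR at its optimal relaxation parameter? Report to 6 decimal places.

ρ_SOR = 0.613794

B_J for the 12×12 system has eigenvalues cos(kπ/13); ρ_J = cos(π/13) = 0.970942.
√(1 − cos²(π/13)) = sin(π/13) ≈ 0.2393157.
So ω* = 2/1.2393157 = 1.613794 (Young).
At ω = 1.613794 every |λ(B_ω)| = ω−1, so ρ_SOR = 0.613794.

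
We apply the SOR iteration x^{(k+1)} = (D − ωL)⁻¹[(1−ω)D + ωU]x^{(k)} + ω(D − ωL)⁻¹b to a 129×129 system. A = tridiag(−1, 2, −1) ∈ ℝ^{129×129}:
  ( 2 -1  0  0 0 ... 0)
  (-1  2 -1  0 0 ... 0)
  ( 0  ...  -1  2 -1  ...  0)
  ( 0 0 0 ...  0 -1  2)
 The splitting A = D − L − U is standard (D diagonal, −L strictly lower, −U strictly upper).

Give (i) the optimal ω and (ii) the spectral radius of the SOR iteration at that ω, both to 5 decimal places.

[ρ_J] n=129: ρ(B_J) = cos(π/(n+1)) = cos(π/130) = 0.99971.
√(1−ρ_J²) simplifies to sin(π/130) = 0.024164.
Then 2/(1+√(1−ρ_J²)) = 2/(1+0.024164); ω* = 2/1.024164 = 1.95281.
[ρ_SOR] ω* − 1 = 0.95281.

ω* = 1.95281, ρ_SOR = 0.95281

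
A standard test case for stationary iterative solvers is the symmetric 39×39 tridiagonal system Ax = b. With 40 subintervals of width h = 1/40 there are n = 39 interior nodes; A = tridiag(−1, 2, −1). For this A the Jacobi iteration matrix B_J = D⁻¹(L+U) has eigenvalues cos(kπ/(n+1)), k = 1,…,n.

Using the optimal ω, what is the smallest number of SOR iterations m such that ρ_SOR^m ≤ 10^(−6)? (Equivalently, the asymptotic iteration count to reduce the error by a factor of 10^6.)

m = 88

spectrum of D⁻¹(L+U) = {cos(kπ/40) : 1≤k≤39}; ρ_J = cos(π/40) = 0.9969173.
√(1 − cos²(π/40)) = sin(π/40) ≈ 0.0784591.
ω* = 2/(1 + 0.0784591) = 2/1.0784591 = 1.8544978.
Hence ρ(B_{ω*}) = 1.8544978 − 1 = 0.8544978.
(0.8544978)^m ≤ 10^{−6}  ⇒  m·ln(0.8544978) ≤ −6·ln10  ⇒  m ≥ 87.862  ⇒  m = 88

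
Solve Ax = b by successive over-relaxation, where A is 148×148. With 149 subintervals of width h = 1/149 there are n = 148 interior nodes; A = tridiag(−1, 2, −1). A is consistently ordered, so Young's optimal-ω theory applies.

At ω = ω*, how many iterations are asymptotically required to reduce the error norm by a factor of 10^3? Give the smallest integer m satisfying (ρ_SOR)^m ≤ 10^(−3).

½·tridiag(1,0,1) at n=148: λ_k = cos(kπ/149); max |λ| at k=1 ⇒ ρ_J = cos(π/149) ≈ 0.9997777.
√(1−ρ_J²) = |sin(π/149)| = 0.0210830
[ω*] 2 ÷ (1 + 0.0210830) = 2 ÷ 1.0210830 = 1.9587046.
and ρ(B_{ω*}) = 1.9587046 − 1 = 0.9587046.
(0.9587046)^m ≤ 10^{−3}  ⇒  m·ln(0.9587046) ≤ −3·ln10  ⇒  m ≥ 163.799  ⇒  m = 164

m = 164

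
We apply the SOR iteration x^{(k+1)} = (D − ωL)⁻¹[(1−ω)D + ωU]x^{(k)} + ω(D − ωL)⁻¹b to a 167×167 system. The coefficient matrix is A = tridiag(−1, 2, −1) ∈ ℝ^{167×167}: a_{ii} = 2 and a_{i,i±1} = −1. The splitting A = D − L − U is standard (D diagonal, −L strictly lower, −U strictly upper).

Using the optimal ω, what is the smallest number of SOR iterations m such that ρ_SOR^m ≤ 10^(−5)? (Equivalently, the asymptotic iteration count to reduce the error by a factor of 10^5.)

m = 308

spectrum of D⁻¹(L+U) = {cos(kπ/168) : 1≤k≤167}; ρ_J = cos(π/168) = 0.9998252.
1 − cos²(π/168) = sin²(π/168) ⇒ √(1−ρ_J²) = sin(π/168) = 0.0186989.
ω* = 2/(1 + 0.0186989) = 2/1.0186989 = 1.9632887.
and ρ(B_{ω*}) = 1.9632887 − 1 = 0.9632887.
m ≥ 5·ln10 / (−ln 0.9632887) = 307.814; smallest integer m = 308.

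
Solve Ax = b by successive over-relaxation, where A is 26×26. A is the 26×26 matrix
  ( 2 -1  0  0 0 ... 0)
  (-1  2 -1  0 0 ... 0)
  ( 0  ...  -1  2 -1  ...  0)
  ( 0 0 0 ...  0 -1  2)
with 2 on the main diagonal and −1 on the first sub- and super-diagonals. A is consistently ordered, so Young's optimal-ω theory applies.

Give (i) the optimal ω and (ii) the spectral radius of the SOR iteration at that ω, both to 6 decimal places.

ω* = 1.791966, ρ_SOR = 0.791966

B_J for the 26×26 system has eigenvalues cos(kπ/27); ρ_J = cos(π/27) = 0.993238.
root = sin(π/27) = 0.1160929  (since 1−cos² = sin²).
ω* = 2 / (1 + 0.1160929) = 2 / 1.1160929 ≈ 1.791966.
ρ_SOR = ω* − 1 = 1.791966 − 1 = 0.791966.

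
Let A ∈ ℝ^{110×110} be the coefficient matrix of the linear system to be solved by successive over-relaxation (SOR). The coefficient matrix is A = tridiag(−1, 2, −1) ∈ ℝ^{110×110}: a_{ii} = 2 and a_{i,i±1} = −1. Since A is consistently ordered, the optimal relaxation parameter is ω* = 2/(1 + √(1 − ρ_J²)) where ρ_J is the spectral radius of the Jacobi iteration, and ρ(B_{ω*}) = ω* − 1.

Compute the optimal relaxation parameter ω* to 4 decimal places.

spectrum of D⁻¹(L+U) = {cos(kπ/111) : 1≤k≤110}; ρ_J = cos(π/111) = 0.9996.
√(1−ρ_J²) simplifies to sin(π/111) = 0.02830.
ω* = 2/(1 + 0.02830) = 2/1.02830 = 1.9450.
Hence ρ(B_{ω*}) = 1.9450 − 1 = 0.9450.

ω* = 1.9450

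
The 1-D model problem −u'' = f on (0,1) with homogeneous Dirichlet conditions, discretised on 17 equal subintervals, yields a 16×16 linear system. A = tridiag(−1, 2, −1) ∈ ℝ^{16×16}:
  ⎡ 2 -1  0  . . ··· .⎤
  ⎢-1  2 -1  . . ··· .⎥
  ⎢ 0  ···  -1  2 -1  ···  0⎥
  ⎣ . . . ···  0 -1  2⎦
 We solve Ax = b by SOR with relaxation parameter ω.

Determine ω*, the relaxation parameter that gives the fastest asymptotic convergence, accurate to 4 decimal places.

ρ_J = max_k |cos(kπ/17)| = cos(π/17) = 0.9830
√(1−ρ_J²) simplifies to sin(π/17) = 0.18375.
So ω* = 2/1.18375 = 1.6895 (Young).
[ρ_SOR] ω* − 1 = 0.6895.

ω* = 1.6895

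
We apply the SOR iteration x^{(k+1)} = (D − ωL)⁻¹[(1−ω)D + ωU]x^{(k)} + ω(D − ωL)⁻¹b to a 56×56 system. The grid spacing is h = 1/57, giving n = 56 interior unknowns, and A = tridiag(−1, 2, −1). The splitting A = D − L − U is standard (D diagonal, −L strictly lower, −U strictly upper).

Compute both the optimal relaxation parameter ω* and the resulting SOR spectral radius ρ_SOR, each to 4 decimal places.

With n=56, ρ(Jacobi) = cos(π/57) = 0.9985.
√(1 − cos²(π/57)) = sin(π/57) ≈ 0.05509.
ω* = 2/(1+0.05509) = 1.8956
At ω = 1.8956 every |λ(B_ω)| = ω−1, so ρ_SOR = 0.8956.

ω* = 1.8956, ρ_SOR = 0.8956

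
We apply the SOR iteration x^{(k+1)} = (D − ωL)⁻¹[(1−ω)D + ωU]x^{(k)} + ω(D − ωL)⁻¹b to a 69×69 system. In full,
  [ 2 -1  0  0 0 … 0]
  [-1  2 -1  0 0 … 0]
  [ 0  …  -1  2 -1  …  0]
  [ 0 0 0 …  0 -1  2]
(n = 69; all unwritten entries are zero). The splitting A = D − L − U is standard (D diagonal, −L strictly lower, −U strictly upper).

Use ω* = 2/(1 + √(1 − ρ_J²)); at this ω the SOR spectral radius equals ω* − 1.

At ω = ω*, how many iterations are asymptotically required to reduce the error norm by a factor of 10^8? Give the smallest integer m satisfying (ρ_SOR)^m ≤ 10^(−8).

m = 206

ρ_J = max_k |cos(kπ/70)| = cos(π/70) = 0.9989931
√(1−ρ_J²) = |sin(π/70)| = 0.0448648
ω* = 2 / (1 + 0.0448648) = 2 / 1.0448648 ≈ 1.9141232.
ρ(B_{ω*}) = ω*−1 = 0.9141232
For 8 digits: m = 8·ln10 / (−ln 0.9141232) = 18.4207/0.0897899 = 205.153; round up → m = 206.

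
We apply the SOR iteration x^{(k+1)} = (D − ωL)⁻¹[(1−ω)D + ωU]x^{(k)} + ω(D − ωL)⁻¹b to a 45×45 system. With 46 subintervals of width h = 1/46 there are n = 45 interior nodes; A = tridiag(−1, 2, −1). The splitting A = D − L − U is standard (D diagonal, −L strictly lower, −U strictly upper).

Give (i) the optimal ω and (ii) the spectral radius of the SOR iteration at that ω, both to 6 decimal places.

ω* = 1.872234, ρ_SOR = 0.872234

[ρ_J] n=45: ρ(B_J) = cos(π/(n+1)) = cos(π/46) = 0.997669.
1 − cos²(π/46) = sin²(π/46) ⇒ √(1−ρ_J²) = sin(π/46) = 0.0682424.
So ω* = 2/1.0682424 = 1.872234 (Young).
At ω = 1.872234 every |λ(B_ω)| = ω−1, so ρ_SOR = 0.872234.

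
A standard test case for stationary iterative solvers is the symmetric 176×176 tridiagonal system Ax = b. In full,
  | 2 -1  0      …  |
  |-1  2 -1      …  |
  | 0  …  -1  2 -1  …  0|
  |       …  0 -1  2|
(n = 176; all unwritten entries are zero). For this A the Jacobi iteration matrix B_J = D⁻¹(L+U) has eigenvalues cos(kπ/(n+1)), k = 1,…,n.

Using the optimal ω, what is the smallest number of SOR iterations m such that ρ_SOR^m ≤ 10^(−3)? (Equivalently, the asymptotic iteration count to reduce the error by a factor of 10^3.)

m = 195

½·tridiag(1,0,1) at n=176: λ_k = cos(kπ/177); max |λ| at k=1 ⇒ ρ_J = cos(π/177) ≈ 0.9998425.
1 − cos²(π/177) = sin²(π/177) ⇒ √(1−ρ_J²) = sin(π/177) = 0.0177482.
So ω* = 2/1.0177482 = 1.9651226 (Young).
[ρ_SOR] ω* − 1 = 0.9651226.
Need (0.9651226)^m ≤ 10^(−3): m ≥ 3·ln10/|ln 0.9651226| = 6.90776/0.0355001 = 194.584 ⇒ m = 195.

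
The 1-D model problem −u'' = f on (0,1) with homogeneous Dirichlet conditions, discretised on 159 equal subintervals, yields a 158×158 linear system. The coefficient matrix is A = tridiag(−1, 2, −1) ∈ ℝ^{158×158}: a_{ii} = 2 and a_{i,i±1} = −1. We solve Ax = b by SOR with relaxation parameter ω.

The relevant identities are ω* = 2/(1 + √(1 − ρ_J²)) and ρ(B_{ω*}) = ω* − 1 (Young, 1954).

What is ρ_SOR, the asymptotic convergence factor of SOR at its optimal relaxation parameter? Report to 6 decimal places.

ρ_SOR = 0.961251

B_J for the 158×158 system has eigenvalues cos(kπ/159); ρ_J = cos(π/159) = 0.999805.
√(1−ρ_J²) simplifies to sin(π/159) = 0.0197572.
So ω* = 2/1.0197572 = 1.961251 (Young).
ρ(B_{ω*}) = ω*−1 = 0.961251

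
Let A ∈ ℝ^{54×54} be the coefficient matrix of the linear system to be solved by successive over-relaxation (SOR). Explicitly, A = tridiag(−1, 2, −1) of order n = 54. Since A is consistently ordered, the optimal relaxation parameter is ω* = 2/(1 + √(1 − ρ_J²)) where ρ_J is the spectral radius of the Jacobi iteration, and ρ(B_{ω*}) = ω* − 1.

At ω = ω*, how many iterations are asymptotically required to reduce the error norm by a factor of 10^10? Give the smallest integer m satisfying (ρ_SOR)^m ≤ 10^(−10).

½·tridiag(1,0,1) at n=54: λ_k = cos(kπ/55); max |λ| at k=1 ⇒ ρ_J = cos(π/55) ≈ 0.9983691.
√(1−ρ_J²) = |sin(π/55)| = 0.0570888
So ω* = 2/1.0570888 = 1.8919886 (Young).
At ω = 1.8919886 every |λ(B_ω)| = ω−1, so ρ_SOR = 0.8919886.
For 10 digits: m = 10·ln10 / (−ln 0.8919886) = 23.0259/0.114302 = 201.448; round up → m = 202.

m = 202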